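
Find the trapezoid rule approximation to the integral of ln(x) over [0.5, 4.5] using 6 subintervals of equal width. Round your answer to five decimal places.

3.05230

Δx = (4.5 − 0.5)/6 = 2/3.
f(0.5) ≈ -0.69315, f(7/6) ≈ 0.15415, f(11/6) ≈ 0.60614, f(2.5) ≈ 0.91629, f(19/6) ≈ 1.15268, f(23/6) ≈ 1.34373, f(4.5) ≈ 1.50408.
T_6 = (Δx/2)·[f(x_0) + 2f(x_1) + ... + 2f(x_{5}) + f(x_6)].
Sum ≈ 3.05230.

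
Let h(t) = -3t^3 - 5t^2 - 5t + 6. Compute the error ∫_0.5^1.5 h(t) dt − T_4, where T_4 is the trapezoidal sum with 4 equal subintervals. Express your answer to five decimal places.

0.14583

Exact integral: ∫_0.5^1.5 h(t) dt ≈ -8.1666667.
T_4 = -8.3125.
Error ≈ -8.1666667 − (-8.3125) ≈ 0.14583.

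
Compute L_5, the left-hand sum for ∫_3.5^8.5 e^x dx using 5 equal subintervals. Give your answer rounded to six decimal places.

2841.008563

Δx = (8.5 − 3.5)/5 = 1.
Left endpoints: 3.5, 4.5, 5.5, 6.5, 7.5.
f(3.5) ≈ 33.115452, f(4.5) ≈ 90.017131, f(5.5) ≈ 244.691932, f(6.5) ≈ 665.141633, f(7.5) ≈ 1808.042414.
Sum = Δx · [f(3.5) + f(4.5) + f(5.5) + f(6.5) + f(7.5)].
Sum ≈ 2841.008563.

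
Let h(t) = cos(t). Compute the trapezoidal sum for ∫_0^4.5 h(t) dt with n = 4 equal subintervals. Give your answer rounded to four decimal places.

-0.8722

Δt = (4.5 − 0)/4 = 1.125.
h(0) ≈ 1.0000, h(1.125) ≈ 0.4312, h(2.25) ≈ -0.6282, h(3.375) ≈ -0.9729, h(4.5) ≈ -0.2108.
T_4 = (Δt/2)·[h(t_0) + 2h(t_1) + 2h(t_2) + 2h(t_3) + h(t_4)].
Sum ≈ -0.8722.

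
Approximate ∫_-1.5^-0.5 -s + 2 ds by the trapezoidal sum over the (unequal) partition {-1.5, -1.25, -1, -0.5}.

Subinterval widths: 0.25, 0.25, 0.5.
f(-1.5) = 3.5, f(-1.25) = 3.25, f(-1) = 3, f(-0.5) = 2.5.
On each subinterval the trapezoid contributes (Δs_i/2)·[f(s_{i-1}) + f(s_i)].
Sum = 3.

3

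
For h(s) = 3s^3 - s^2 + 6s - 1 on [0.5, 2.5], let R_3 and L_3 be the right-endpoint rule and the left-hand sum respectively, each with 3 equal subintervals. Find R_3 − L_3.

R_3 ≈ 59.4351852.
L_3 ≈ 24.4351852.
R_3 − L_3 = 35.

35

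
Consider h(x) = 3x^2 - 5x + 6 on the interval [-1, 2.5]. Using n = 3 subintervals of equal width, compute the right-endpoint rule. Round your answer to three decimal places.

25.861

Δx = (2.5 − (-1))/3 = 7/6.
Right endpoints: 1/6, 4/3, 2.5.
h(1/6) = 5.25, h(4/3) = 14/3, h(2.5) = 12.25.
Sum = Δx · [h(1/6) + h(4/3) + h(2.5)].
Sum ≈ 25.861.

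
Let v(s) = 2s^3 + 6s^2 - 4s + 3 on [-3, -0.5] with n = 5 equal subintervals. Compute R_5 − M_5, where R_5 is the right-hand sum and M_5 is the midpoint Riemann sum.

-2.890625

R_5 = 35.625.
M_5 = 38.515625.
R_5 − M_5 = -2.890625.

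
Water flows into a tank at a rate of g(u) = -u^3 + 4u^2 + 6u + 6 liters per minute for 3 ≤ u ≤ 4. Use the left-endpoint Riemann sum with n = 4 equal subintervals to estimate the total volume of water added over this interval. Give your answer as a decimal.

32.890625

Δu = (4 − 3)/4 = 0.25.
Left endpoints: 3, 3.25, 3.5, 3.75.
g(3) = 33, g(3.25) = 33.421875, g(3.5) = 33.125, g(3.75) = 32.015625.
Sum = Δu · [g(3) + g(3.25) + g(3.5) + g(3.75)].
Sum = 32.890625.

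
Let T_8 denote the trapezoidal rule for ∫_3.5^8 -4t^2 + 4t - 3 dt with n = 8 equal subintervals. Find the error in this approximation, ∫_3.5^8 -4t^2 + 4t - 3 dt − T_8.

Exact integral: ∫_3.5^8 f(t) dt = -535.5.
T_8 = -536.44921875.
Error = -535.5 − (-536.44921875) = 0.94921875.

0.94921875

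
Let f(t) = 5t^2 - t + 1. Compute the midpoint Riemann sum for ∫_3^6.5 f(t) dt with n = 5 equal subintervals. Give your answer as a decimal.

398.86875

Δt = (6.5 − 3)/5 = 0.7.
Midpoints: 3.35, 4.05, 4.75, 5.45, 6.15.
f(3.35) = 53.7625, f(4.05) = 78.9625, f(4.75) = 109.0625, f(5.45) = 144.0625, f(6.15) = 183.9625.
Sum = Δt · [f(3.35) + f(4.05) + f(4.75) + f(5.45) + f(6.15)].
Sum = 398.86875.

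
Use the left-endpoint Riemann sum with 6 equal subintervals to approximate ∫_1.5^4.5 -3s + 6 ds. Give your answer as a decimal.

Δs = (4.5 − 1.5)/6 = 0.5.
Left endpoints: 1.5, 2, 2.5, 3, 3.5, 4.
f(1.5) = 1.5, f(2) = 0, f(2.5) = -1.5, f(3) = -3, f(3.5) = -4.5, f(4) = -6.
Sum = Δs · [f(1.5) + f(2) + f(2.5) + ...].
Sum = -6.75.

-6.75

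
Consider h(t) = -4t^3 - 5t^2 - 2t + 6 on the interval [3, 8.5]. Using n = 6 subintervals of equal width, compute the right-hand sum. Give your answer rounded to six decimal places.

Δt = (8.5 − 3)/6 = 11/12.
Right endpoints: 47/12, 29/6, 5.75, 20/3, 91/12, 8.5.
h(47/12) = -68875/216, h(29/6) = -61789/108, h(5.75) = -931.25, h(20/3) = -38198/27, h(91/12) = -440873/216, h(8.5) = -2828.75.
Sum = Δt · [h(47/12) + h(29/6) + h(5.75) + ...].
Sum ≈ -7431.238426.

-7431.238426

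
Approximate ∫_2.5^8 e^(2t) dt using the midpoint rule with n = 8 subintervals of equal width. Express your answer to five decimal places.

Δt = (8 − 2.5)/8 = 0.6875.
Midpoints: 2.84375, 3.53125, 4.21875, 4.90625, 5.59375, 6.28125, 6.96875, 7.65625.
f(2.84375) ≈ 295.15481, f(3.53125) ≈ 1167.35992, f(4.21875) ≈ 4616.99805, f(4.90625) ≈ 18260.58151, f(5.59375) ≈ 72222.00089, f(6.28125) ≈ 285643.55462, f(6.96875) ≈ 1129742.17394, f(7.65625) ≈ 4468216.97505.
Sum = Δt · [f(2.84375) + f(3.53125) + f(4.21875) + ...].
Sum ≈ 4111363.29918.

4111363.29918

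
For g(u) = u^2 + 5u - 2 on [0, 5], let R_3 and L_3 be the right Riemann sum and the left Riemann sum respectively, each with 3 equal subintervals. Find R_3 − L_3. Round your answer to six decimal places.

R_3 ≈ 138.14814815.
L_3 ≈ 54.81481481.
R_3 − L_3 ≈ 83.333333.

83.333333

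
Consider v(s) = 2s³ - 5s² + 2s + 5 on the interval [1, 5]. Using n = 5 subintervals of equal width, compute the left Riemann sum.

100.48

Δs = (5 − 1)/5 = 0.8.
Left endpoints: 1, 1.8, 2.6, 3.4, 4.2.
v(1) = 4, v(1.8) = 4.064, v(2.6) = 11.552, v(3.4) = 32.608, v(4.2) = 73.376.
Sum = Δs · [v(1) + v(1.8) + v(2.6) + v(3.4) + v(4.2)].
Sum = 100.48.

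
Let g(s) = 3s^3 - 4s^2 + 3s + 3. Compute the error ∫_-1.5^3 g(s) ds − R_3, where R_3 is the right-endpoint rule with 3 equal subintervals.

-62.859375

Exact integral: ∫_-1.5^3 g(s) ds = 40.078125.
R_3 = 102.9375.
Error = 40.078125 − 102.9375 = -62.859375.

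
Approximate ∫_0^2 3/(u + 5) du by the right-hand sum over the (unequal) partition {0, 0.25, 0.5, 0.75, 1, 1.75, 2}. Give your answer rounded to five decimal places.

0.97513

Subinterval widths: 0.25, 0.25, 0.25, 0.25, 0.75, 0.25.
Right endpoints: 0.25, 0.5, 0.75, 1, 1.75, 2.
f(0.25) = 4/7, f(0.5) = 6/11, f(0.75) = 12/23, f(1) = 0.5, f(1.75) = 4/9, f(2) = 3/7.
Sum = Σ Δu_i · f(u_i).
Sum ≈ 0.97513.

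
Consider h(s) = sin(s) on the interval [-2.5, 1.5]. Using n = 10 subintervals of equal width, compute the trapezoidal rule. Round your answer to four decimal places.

Δs = (1.5 − (-2.5))/10 = 0.4.
h(-2.5) ≈ -0.5985, h(-2.1) ≈ -0.8632, h(-1.7) ≈ -0.9917, h(-1.3) ≈ -0.9636, h(-0.9) ≈ -0.7833, h(-0.5) ≈ -0.4794, h(-0.1) ≈ -0.0998, h(0.3) ≈ 0.2955, h(0.7) ≈ 0.6442, h(1.1) ≈ 0.8912, h(1.5) ≈ 0.9975.
T_10 = (Δs/2)·[h(s_0) + 2h(s_1) + ... + 2h(s_{9}) + h(s_10)].
Sum ≈ -0.8602.

-0.8602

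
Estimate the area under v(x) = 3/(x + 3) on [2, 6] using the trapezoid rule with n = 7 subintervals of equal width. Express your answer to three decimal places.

1.766

Δx = (6 − 2)/7 = 4/7.
v(2) = 0.6, v(18/7) = 7/13, v(22/7) = 21/43, v(26/7) = 21/47, v(30/7) = 7/17, v(34/7) = 21/55, v(38/7) = 21/59, v(6) = 1/3.
T_7 = (Δx/2)·[v(x_0) + 2v(x_1) + ... + 2v(x_{6}) + v(x_7)].
Sum ≈ 1.766.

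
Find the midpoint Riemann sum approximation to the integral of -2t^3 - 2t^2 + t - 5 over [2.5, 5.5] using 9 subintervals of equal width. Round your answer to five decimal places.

-540.77778

Δt = (5.5 − 2.5)/9 = 1/3.
Midpoints: 8/3, 3, 10/3, 11/3, 4, 13/3, 14/3, 5, 16/3.
f(8/3) = -1471/27, f(3) = -74, f(10/3) = -2645/27, f(11/3) = -3424/27, f(4) = -161, f(13/3) = -5426/27, f(14/3) = -6673/27, f(5) = -300, f(16/3) = -9719/27.
Sum = Δt · [f(8/3) + f(3) + f(10/3) + ...].
Sum ≈ -540.77778.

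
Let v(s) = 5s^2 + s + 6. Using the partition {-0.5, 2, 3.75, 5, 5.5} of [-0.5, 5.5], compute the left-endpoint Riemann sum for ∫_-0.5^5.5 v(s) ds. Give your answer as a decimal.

Subinterval widths: 2.5, 1.75, 1.25, 0.5.
Left endpoints: -0.5, 2, 3.75, 5.
v(-0.5) = 6.75, v(2) = 28, v(3.75) = 80.0625, v(5) = 136.
Sum = Σ Δs_i · v(s_i).
Sum = 233.953125.

233.953125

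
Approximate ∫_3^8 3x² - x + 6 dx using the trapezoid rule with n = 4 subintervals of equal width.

Δx = (8 − 3)/4 = 1.25.
f(3) = 30, f(4.25) = 55.9375, f(5.5) = 91.25, f(6.75) = 135.9375, f(8) = 190.
T_4 = (Δx/2)·[f(x_0) + 2f(x_1) + 2f(x_2) + 2f(x_3) + f(x_4)].
Sum = 491.40625.

491.40625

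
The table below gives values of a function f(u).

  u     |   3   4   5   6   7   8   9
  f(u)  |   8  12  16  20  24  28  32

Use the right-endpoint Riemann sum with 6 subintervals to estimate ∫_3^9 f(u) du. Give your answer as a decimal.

132

Δu = 1.
Sum = 1·[12 + 16 + 20 + 24 + 28 + 32] = 132.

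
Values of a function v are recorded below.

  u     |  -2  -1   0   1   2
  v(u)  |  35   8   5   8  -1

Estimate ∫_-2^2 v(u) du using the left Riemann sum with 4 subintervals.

56

Δu = 1.
Sum = 1·[35 + 8 + 5 + 8] = 56.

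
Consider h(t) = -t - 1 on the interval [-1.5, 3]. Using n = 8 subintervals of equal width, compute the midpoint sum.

-7.875

Δt = (3 − (-1.5))/8 = 0.5625.
Midpoints: -1.21875, -0.65625, -0.09375, 0.46875, 1.03125, 1.59375, 2.15625, 2.71875.
h(-1.21875) = 0.21875, h(-0.65625) = -0.34375, h(-0.09375) = -0.90625, h(0.46875) = -1.46875, h(1.03125) = -2.03125, h(1.59375) = -2.59375, h(2.15625) = -3.15625, h(2.71875) = -3.71875.
Sum = Δt · [h(-1.21875) + h(-0.65625) + h(-0.09375) + ...].
Sum = -7.875.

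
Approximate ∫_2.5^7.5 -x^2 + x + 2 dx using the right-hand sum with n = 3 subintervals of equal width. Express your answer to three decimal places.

-140.231

Δx = (7.5 − 2.5)/3 = 5/3.
Right endpoints: 25/6, 35/6, 7.5.
f(25/6) = -403/36, f(35/6) = -943/36, f(7.5) = -46.75.
Sum = Δx · [f(25/6) + f(35/6) + f(7.5)].
Sum ≈ -140.231.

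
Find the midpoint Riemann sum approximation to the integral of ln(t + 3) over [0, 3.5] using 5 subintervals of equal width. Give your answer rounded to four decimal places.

5.3745

Δt = (3.5 − 0)/5 = 0.7.
Midpoints: 0.35, 1.05, 1.75, 2.45, 3.15.
f(0.35) ≈ 1.2090, f(1.05) ≈ 1.3987, f(1.75) ≈ 1.5581, f(2.45) ≈ 1.6956, f(3.15) ≈ 1.8165.
Sum = Δt · [f(0.35) + f(1.05) + f(1.75) + f(2.45) + f(3.15)].
Sum ≈ 5.3745.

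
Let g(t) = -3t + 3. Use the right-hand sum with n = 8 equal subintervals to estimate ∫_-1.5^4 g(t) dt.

Δt = (4 − (-1.5))/8 = 0.6875.
Right endpoints: -0.8125, -0.125, 0.5625, 1.25, 1.9375, 2.625, 3.3125, 4.
g(-0.8125) = 5.4375, g(-0.125) = 3.375, g(0.5625) = 1.3125, g(1.25) = -0.75, g(1.9375) = -2.8125, g(2.625) = -4.875, g(3.3125) = -6.9375, g(4) = -9.
Sum = Δt · [g(-0.8125) + g(-0.125) + g(0.5625) + ...].
Sum = -9.796875.

-9.796875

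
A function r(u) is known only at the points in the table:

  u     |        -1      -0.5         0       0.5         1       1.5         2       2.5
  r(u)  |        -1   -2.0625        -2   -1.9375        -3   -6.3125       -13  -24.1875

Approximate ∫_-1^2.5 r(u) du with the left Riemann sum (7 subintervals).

-14.65625

Δu = 0.5.
Sum = 0.5·[(-1) + (-2.0625) + (-2) + (-1.9375) + (-3) + (-6.3125) + (-13)] = -14.65625.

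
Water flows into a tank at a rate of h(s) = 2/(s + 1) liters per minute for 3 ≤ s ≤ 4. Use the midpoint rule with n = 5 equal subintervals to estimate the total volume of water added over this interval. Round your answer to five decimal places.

0.44621

Δs = (4 − 3)/5 = 0.2.
Midpoints: 3.1, 3.3, 3.5, 3.7, 3.9.
h(3.1) = 20/41, h(3.3) = 20/43, h(3.5) = 4/9, h(3.7) = 20/47, h(3.9) = 20/49.
Sum = Δs · [h(3.1) + h(3.3) + h(3.5) + h(3.7) + h(3.9)].
Sum ≈ 0.44621.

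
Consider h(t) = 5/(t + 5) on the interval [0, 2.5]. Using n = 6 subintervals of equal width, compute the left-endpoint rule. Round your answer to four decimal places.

Δt = (2.5 − 0)/6 = 5/12.
Left endpoints: 0, 5/12, 5/6, 1.25, 5/3, 25/12.
h(0) = 1, h(5/12) = 12/13, h(5/6) = 6/7, h(1.25) = 0.8, h(5/3) = 0.75, h(25/12) = 12/17.
Sum = Δt · [h(0) + h(5/12) + h(5/6) + ...].
Sum ≈ 2.0984.

2.0984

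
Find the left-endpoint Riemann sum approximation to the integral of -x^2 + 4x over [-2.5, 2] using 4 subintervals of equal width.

Δx = (2 − (-2.5))/4 = 1.125.
Left endpoints: -2.5, -1.375, -0.25, 0.875.
f(-2.5) = -16.25, f(-1.375) = -7.390625, f(-0.25) = -1.0625, f(0.875) = 2.734375.
Sum = Δx · [f(-2.5) + f(-1.375) + f(-0.25) + f(0.875)].
Sum = -24.71484375.

-24.71484375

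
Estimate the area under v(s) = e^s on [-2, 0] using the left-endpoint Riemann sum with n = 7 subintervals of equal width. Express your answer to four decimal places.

Δs = (0 − (-2))/7 = 2/7.
Left endpoints: -2, -12/7, -10/7, -8/7, -6/7, -4/7, -2/7.
v(-2) ≈ 0.1353, v(-12/7) ≈ 0.1801, v(-10/7) ≈ 0.2397, v(-8/7) ≈ 0.3189, v(-6/7) ≈ 0.4244, v(-4/7) ≈ 0.5647, v(-2/7) ≈ 0.7515.
Sum = Δs · [v(-2) + v(-12/7) + v(-10/7) + ...].
Sum ≈ 0.7470.

0.7470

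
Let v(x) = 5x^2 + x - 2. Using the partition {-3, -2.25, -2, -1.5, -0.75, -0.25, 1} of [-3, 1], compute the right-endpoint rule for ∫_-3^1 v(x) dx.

Subinterval widths: 0.75, 0.25, 0.5, 0.75, 0.5, 1.25.
Right endpoints: -2.25, -2, -1.5, -0.75, -0.25, 1.
v(-2.25) = 21.0625, v(-2) = 16, v(-1.5) = 7.75, v(-0.75) = 0.0625, v(-0.25) = -1.9375, v(1) = 4.
Sum = Σ Δx_i · v(x_i).
Sum = 27.75.

27.75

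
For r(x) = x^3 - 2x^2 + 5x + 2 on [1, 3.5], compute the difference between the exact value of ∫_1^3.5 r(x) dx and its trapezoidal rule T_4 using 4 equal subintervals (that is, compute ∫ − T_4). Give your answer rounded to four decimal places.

Exact integral: ∫_1^3.5 r(x) dx ≈ 42.473958.
T_4 ≈ 43.247070.
Error ≈ 42.473958 − 43.247070 ≈ -0.7731.

-0.7731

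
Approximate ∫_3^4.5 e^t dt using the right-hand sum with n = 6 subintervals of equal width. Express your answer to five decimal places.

Δt = (4.5 − 3)/6 = 0.25.
Right endpoints: 3.25, 3.5, 3.75, 4, 4.25, 4.5.
f(3.25) ≈ 25.79034, f(3.5) ≈ 33.11545, f(3.75) ≈ 42.52108, f(4) ≈ 54.59815, f(4.25) ≈ 70.10541, f(4.5) ≈ 90.01713.
Sum = Δt · [f(3.25) + f(3.5) + f(3.75) + ...].
Sum ≈ 79.03689.

79.03689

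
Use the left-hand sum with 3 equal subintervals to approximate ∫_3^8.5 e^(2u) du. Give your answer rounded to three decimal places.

1161643.465

Δu = (8.5 − 3)/3 = 11/6.
Left endpoints: 3, 29/6, 20/3.
f(3) ≈ 403.429, f(29/6) ≈ 15782.652, f(20/3) ≈ 617437.627.
Sum = Δu · [f(3) + f(29/6) + f(20/3)].
Sum ≈ 1161643.465.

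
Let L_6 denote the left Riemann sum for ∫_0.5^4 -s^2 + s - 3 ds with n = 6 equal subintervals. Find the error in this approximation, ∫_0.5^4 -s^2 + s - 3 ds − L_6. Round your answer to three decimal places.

-3.374

Exact integral: ∫_0.5^4 f(s) ds ≈ -23.91667.
L_6 ≈ -20.54225.
Error ≈ -23.91667 − (-20.54225) ≈ -3.374.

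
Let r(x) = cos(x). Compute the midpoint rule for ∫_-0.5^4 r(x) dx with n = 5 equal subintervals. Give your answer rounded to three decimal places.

-0.287

Δx = (4 − (-0.5))/5 = 0.9.
Midpoints: -0.05, 0.85, 1.75, 2.65, 3.55.
r(-0.05) ≈ 0.999, r(0.85) ≈ 0.660, r(1.75) ≈ -0.178, r(2.65) ≈ -0.882, r(3.55) ≈ -0.918.
Sum = Δx · [r(-0.05) + r(0.85) + r(1.75) + r(2.65) + r(3.55)].
Sum ≈ -0.287.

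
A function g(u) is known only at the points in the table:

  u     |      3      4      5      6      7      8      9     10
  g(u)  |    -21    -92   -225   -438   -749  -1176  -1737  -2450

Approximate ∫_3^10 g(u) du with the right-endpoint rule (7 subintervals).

-6867

Δu = 1.
Sum = 1·[(-92) + (-225) + (-438) + (-749) + (-1176) + (-1737) + (-2450)] = -6867.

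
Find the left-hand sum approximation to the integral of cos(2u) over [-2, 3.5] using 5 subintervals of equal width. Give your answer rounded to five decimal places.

-0.80209

Δu = (3.5 − (-2))/5 = 1.1.
Left endpoints: -2, -0.9, 0.2, 1.3, 2.4.
f(-2) ≈ -0.65364, f(-0.9) ≈ -0.22720, f(0.2) ≈ 0.92106, f(1.3) ≈ -0.85689, f(2.4) ≈ 0.08750.
Sum = Δu · [f(-2) + f(-0.9) + f(0.2) + f(1.3) + f(2.4)].
Sum ≈ -0.80209.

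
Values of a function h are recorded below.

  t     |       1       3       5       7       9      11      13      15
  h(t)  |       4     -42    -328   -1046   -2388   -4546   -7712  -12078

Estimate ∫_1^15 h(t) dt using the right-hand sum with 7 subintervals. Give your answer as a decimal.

Δt = 2.
Sum = 2·[(-42) + (-328) + (-1046) + (-2388) + (-4546) + (-7712) + (-12078)] = -56280.

-56280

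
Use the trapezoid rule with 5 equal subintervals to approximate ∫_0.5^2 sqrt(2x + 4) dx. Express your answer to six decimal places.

3.814990

Δx = (2 − 0.5)/5 = 0.3.
f(0.5) ≈ 2.236068, f(0.8) ≈ 2.366432, f(1.1) ≈ 2.489980, f(1.4) ≈ 2.607681, f(1.7) ≈ 2.720294, f(2) ≈ 2.828427.
T_5 = (Δx/2)·[f(x_0) + 2f(x_1) + ... + 2f(x_{4}) + f(x_5)].
Sum ≈ 3.814990.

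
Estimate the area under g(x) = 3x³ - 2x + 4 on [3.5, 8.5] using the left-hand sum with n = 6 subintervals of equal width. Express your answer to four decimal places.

3083.8542

Δx = (8.5 − 3.5)/6 = 5/6.
Left endpoints: 3.5, 13/3, 31/6, 6, 41/6, 23/3.
g(3.5) = 125.625, g(13/3) = 2155/9, g(31/6) = 29335/72, g(6) = 640, g(41/6) = 68225/72, g(23/3) = 12065/9.
Sum = Δx · [g(3.5) + g(13/3) + g(31/6) + ...].
Sum ≈ 3083.8542.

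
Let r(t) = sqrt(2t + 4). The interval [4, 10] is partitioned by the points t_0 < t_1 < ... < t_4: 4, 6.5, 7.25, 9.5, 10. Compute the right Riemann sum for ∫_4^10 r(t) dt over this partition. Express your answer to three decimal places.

26.774

Subinterval widths: 2.5, 0.75, 2.25, 0.5.
Right endpoints: 6.5, 7.25, 9.5, 10.
r(6.5) ≈ 4.123, r(7.25) ≈ 4.301, r(9.5) ≈ 4.796, r(10) ≈ 4.899.
Sum = Σ Δt_i · r(t_i).
Sum ≈ 26.774.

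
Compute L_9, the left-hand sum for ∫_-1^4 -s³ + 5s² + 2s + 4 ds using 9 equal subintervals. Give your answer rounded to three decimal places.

Δs = (4 − (-1))/9 = 5/9.
Left endpoints: -1, -4/9, 1/9, 2/3, 11/9, 16/9, 7/3, 26/9, 31/9.
f(-1) = 8, f(-4/9) = 3052/729, f(1/9) = 3122/729, f(2/3) = 196/27, f(11/9) = 8812/729, f(16/9) = 12932/729, f(7/3) = 626/27, f(26/9) = 19972/729, f(31/9) = 21392/729.
Sum = Δs · [f(-1) + f(-4/9) + f(1/9) + ...].
Sum ≈ 74.156.

74.156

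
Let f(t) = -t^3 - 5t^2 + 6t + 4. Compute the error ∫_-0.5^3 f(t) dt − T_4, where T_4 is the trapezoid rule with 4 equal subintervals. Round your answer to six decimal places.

Exact integral: ∫_-0.5^3 f(t) dt ≈ -25.19270833.
T_4 ≈ -29.10058594.
Error ≈ -25.19270833 − (-29.10058594) ≈ 3.907878.

3.907878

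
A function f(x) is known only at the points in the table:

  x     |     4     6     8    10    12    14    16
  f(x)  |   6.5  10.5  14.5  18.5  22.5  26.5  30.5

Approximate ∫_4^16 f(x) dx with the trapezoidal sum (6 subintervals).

222

Δx = 2.
T_6 = (2/2)·[6.5 + 2·10.5 + 2·14.5 + 2·18.5 + 2·22.5 + 2·26.5 + 30.5] = 222.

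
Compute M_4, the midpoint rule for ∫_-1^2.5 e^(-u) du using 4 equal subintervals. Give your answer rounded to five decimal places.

Δu = (2.5 − (-1))/4 = 0.875.
Midpoints: -0.5625, 0.3125, 1.1875, 2.0625.
f(-0.5625) ≈ 1.75505, f(0.3125) ≈ 0.73162, f(1.1875) ≈ 0.30498, f(2.0625) ≈ 0.12714.
Sum = Δu · [f(-0.5625) + f(0.3125) + f(1.1875) + f(2.0625)].
Sum ≈ 2.55394.

2.55394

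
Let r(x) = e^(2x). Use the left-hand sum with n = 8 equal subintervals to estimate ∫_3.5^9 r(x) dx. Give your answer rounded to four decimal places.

Δx = (9 − 3.5)/8 = 0.6875.
Left endpoints: 3.5, 4.1875, 4.875, 5.5625, 6.25, 6.9375, 7.625, 8.3125.
r(3.5) ≈ 1096.6332, r(4.1875) ≈ 4337.2683, r(4.875) ≈ 17154.2288, r(5.5625) ≈ 67846.2911, r(6.25) ≈ 268337.2865, r(6.9375) ≈ 1061294.5558, r(7.625) ≈ 4197501.3938, r(8.3125) ≈ 16601440.0572.
Sum = Δx · [r(3.5) + r(4.1875) + r(4.875) + ...].
Sum ≈ 15275567.8039.

15275567.8039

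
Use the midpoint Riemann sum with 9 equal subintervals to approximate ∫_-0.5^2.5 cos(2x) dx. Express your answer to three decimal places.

Δx = (2.5 − (-0.5))/9 = 1/3.
Midpoints: -1/3, 0, 1/3, 2/3, 1, 4/3, 5/3, 2, 7/3.
f(-1/3) ≈ 0.786, f(0) ≈ 1.000, f(1/3) ≈ 0.786, f(2/3) ≈ 0.235, f(1) ≈ -0.416, f(4/3) ≈ -0.889, f(5/3) ≈ -0.982, f(2) ≈ -0.654, f(7/3) ≈ -0.046.
Sum = Δx · [f(-1/3) + f(0) + f(1/3) + ...].
Sum ≈ -0.060.

-0.060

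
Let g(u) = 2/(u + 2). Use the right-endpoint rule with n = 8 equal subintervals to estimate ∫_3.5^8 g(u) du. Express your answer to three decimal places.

Δu = (8 − 3.5)/8 = 0.5625.
Right endpoints: 4.0625, 4.625, 5.1875, 5.75, 6.3125, 6.875, 7.4375, 8.
g(4.0625) = 32/97, g(4.625) = 16/53, g(5.1875) = 32/115, g(5.75) = 8/31, g(6.3125) = 32/133, g(6.875) = 16/71, g(7.4375) = 32/151, g(8) = 0.2.
Sum = Δu · [g(4.0625) + g(4.625) + g(5.1875) + ...].
Sum ≈ 1.151.

1.151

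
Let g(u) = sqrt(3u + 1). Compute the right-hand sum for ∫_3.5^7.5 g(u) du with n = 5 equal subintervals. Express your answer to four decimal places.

17.2249

Δu = (7.5 − 3.5)/5 = 0.8.
Right endpoints: 4.3, 5.1, 5.9, 6.7, 7.5.
g(4.3) ≈ 3.7283, g(5.1) ≈ 4.0373, g(5.9) ≈ 4.3243, g(6.7) ≈ 4.5935, g(7.5) ≈ 4.8477.
Sum = Δu · [g(4.3) + g(5.1) + g(5.9) + g(6.7) + g(7.5)].
Sum ≈ 17.2249.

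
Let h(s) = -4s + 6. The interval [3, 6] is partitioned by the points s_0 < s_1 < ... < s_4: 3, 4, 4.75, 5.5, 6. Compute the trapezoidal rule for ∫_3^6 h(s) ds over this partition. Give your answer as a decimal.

Subinterval widths: 1, 0.75, 0.75, 0.5.
h(3) = -6, h(4) = -10, h(4.75) = -13, h(5.5) = -16, h(6) = -18.
On each subinterval the trapezoid contributes (Δs_i/2)·[h(s_{i-1}) + h(s_i)].
Sum = -36.

-36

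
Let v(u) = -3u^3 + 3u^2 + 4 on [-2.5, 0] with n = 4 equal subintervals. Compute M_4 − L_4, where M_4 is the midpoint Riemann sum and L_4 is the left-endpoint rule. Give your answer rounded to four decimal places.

-23.9868

M_4 ≈ 53.762207.
L_4 ≈ 77.749023.
M_4 − L_4 ≈ -23.9868.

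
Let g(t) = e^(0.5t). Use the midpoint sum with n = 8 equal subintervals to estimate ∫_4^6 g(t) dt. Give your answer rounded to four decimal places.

25.3764

Δt = (6 − 4)/8 = 0.25.
Midpoints: 4.125, 4.375, 4.625, 4.875, 5.125, 5.375, 5.625, 5.875.
g(4.125) ≈ 7.8656, g(4.375) ≈ 8.9129, g(4.625) ≈ 10.0996, g(4.875) ≈ 11.4444, g(5.125) ≈ 12.9682, g(5.375) ≈ 14.6949, g(5.625) ≈ 16.6515, g(5.875) ≈ 18.8686.
Sum = Δt · [g(4.125) + g(4.375) + g(4.625) + ...].
Sum ≈ 25.3764.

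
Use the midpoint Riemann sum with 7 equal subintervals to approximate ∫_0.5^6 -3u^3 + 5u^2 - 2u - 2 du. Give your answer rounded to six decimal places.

-652.049904

Δu = (6 − 0.5)/7 = 11/14.
Midpoints: 25/28, 47/28, 69/28, 3.25, 113/28, 135/28, 157/28.
f(25/28) = -42479/21952, f(47/28) = -119809/21952, f(69/28) = -471083/21952, f(3.25) = -58.671875, f(113/28) = -2762119/21952, f(135/28) = -5085209/21952, f(157/28) = -8448899/21952.
Sum = Δu · [f(25/28) + f(47/28) + f(69/28) + ...].
Sum ≈ -652.049904.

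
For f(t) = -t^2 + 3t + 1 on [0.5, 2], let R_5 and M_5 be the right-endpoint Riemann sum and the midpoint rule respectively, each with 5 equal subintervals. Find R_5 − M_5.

R_5 = 4.59.
M_5 = 4.51125.
R_5 − M_5 = 0.07875.

0.07875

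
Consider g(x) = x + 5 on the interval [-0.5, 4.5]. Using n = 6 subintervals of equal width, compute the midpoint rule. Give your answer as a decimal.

35

Δx = (4.5 − (-0.5))/6 = 5/6.
Midpoints: -1/12, 0.75, 19/12, 29/12, 3.25, 49/12.
g(-1/12) = 59/12, g(0.75) = 5.75, g(19/12) = 79/12, g(29/12) = 89/12, g(3.25) = 8.25, g(49/12) = 109/12.
Sum = Δx · [g(-1/12) + g(0.75) + g(19/12) + ...].
Sum = 35.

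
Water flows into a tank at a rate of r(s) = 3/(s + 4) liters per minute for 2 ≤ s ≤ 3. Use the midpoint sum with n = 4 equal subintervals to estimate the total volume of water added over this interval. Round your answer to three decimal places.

Δs = (3 − 2)/4 = 0.25.
Midpoints: 2.125, 2.375, 2.625, 2.875.
r(2.125) = 24/49, r(2.375) = 8/17, r(2.625) = 24/53, r(2.875) = 24/55.
Sum = Δs · [r(2.125) + r(2.375) + r(2.625) + r(2.875)].
Sum ≈ 0.462.

0.462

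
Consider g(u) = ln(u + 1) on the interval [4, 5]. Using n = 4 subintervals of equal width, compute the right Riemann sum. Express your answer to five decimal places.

1.72598

Δu = (5 − 4)/4 = 0.25.
Right endpoints: 4.25, 4.5, 4.75, 5.
g(4.25) ≈ 1.65823, g(4.5) ≈ 1.70475, g(4.75) ≈ 1.74920, g(5) ≈ 1.79176.
Sum = Δu · [g(4.25) + g(4.5) + g(4.75) + g(5)].
Sum ≈ 1.72598.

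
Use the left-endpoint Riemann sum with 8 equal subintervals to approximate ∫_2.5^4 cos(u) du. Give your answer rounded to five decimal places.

Δu = (4 − 2.5)/8 = 0.1875.
Left endpoints: 2.5, 2.6875, 2.875, 3.0625, 3.25, 3.4375, 3.625, 3.8125.
f(2.5) ≈ -0.80114, f(2.6875) ≈ -0.89866, f(2.875) ≈ -0.96467, f(3.0625) ≈ -0.99687, f(3.25) ≈ -0.99413, f(3.4375) ≈ -0.95654, f(3.625) ≈ -0.88542, f(3.8125) ≈ -0.78326.
Sum = Δu · [f(2.5) + f(2.6875) + f(2.875) + ...].
Sum ≈ -1.36513.

-1.36513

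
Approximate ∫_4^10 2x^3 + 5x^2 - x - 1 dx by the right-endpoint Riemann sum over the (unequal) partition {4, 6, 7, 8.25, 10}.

Subinterval widths: 2, 1, 1.25, 1.75.
Right endpoints: 6, 7, 8.25, 10.
f(6) = 605, f(7) = 923, f(8.25) = 1454.09375, f(10) = 2489.
Sum = Σ Δx_i · f(x_i).
Sum = 8306.3671875.

8306.3671875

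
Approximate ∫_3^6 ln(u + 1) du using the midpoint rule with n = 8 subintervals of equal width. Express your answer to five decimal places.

Δu = (6 − 3)/8 = 0.375.
Midpoints: 3.1875, 3.5625, 3.9375, 4.3125, 4.6875, 5.0625, 5.4375, 5.8125.
f(3.1875) ≈ 1.43210, f(3.5625) ≈ 1.51787, f(3.9375) ≈ 1.59686, f(4.3125) ≈ 1.67006, f(4.6875) ≈ 1.73827, f(5.0625) ≈ 1.80212, f(5.4375) ≈ 1.86214, f(5.8125) ≈ 1.91876.
Sum = Δu · [f(3.1875) + f(3.5625) + f(3.9375) + ...].
Sum ≈ 5.07682.

5.07682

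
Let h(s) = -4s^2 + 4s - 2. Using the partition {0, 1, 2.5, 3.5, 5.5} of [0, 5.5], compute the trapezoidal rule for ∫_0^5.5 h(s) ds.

-181.25

Subinterval widths: 1, 1.5, 1, 2.
h(0) = -2, h(1) = -2, h(2.5) = -17, h(3.5) = -37, h(5.5) = -101.
On each subinterval the trapezoid contributes (Δs_i/2)·[h(s_{i-1}) + h(s_i)].
Sum = -181.25.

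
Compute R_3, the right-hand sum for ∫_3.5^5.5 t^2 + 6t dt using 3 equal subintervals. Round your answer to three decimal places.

Δt = (5.5 − 3.5)/3 = 2/3.
Right endpoints: 25/6, 29/6, 5.5.
f(25/6) = 1525/36, f(29/6) = 1885/36, f(5.5) = 63.25.
Sum = Δt · [f(25/6) + f(29/6) + f(5.5)].
Sum ≈ 105.315.

105.315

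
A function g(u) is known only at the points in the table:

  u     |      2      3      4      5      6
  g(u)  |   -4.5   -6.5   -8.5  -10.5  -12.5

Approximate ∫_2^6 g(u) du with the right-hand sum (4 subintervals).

-38

Δu = 1.
Sum = 1·[(-6.5) + (-8.5) + (-10.5) + (-12.5)] = -38.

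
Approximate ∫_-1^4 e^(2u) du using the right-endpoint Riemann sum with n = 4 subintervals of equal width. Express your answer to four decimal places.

Δu = (4 − (-1))/4 = 1.25.
Right endpoints: 0.25, 1.5, 2.75, 4.
f(0.25) ≈ 1.6487, f(1.5) ≈ 20.0855, f(2.75) ≈ 244.6919, f(4) ≈ 2980.9580.
Sum = Δu · [f(0.25) + f(1.5) + f(2.75) + f(4)].
Sum ≈ 4059.2302.

4059.2302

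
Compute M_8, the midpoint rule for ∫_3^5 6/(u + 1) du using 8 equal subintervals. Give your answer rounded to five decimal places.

2.43225

Δu = (5 − 3)/8 = 0.25.
Midpoints: 3.125, 3.375, 3.625, 3.875, 4.125, 4.375, 4.625, 4.875.
f(3.125) = 16/11, f(3.375) = 48/35, f(3.625) = 48/37, f(3.875) = 16/13, f(4.125) = 48/41, f(4.375) = 48/43, f(4.625) = 16/15, f(4.875) = 48/47.
Sum = Δu · [f(3.125) + f(3.375) + f(3.625) + ...].
Sum ≈ 2.43225.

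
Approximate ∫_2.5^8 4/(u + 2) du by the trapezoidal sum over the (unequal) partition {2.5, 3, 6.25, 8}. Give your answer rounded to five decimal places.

Subinterval widths: 0.5, 3.25, 1.75.
f(2.5) = 8/9, f(3) = 0.8, f(6.25) = 16/33, f(8) = 0.4.
On each subinterval the trapezoid contributes (Δu_i/2)·[f(u_{i-1}) + f(u_i)].
Sum ≈ 3.28434.

3.28434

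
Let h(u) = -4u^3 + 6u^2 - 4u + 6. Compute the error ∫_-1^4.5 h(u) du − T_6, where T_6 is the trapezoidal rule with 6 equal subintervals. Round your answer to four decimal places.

11.5538

Exact integral: ∫_-1^4.5 h(u) du = -230.3125.
T_6 ≈ -241.866319.
Error ≈ -230.3125 − (-241.866319) ≈ 11.5538.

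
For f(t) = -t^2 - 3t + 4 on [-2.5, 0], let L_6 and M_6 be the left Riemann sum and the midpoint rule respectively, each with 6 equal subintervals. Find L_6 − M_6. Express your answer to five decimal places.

L_6 ≈ 14.3547454.
M_6 ≈ 14.2028356.
L_6 − M_6 ≈ 0.15191.

0.15191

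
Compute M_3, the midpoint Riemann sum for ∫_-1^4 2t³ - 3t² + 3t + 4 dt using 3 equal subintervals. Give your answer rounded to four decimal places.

Δt = (4 − (-1))/3 = 5/3.
Midpoints: -1/6, 1.5, 19/6.
f(-1/6) = 92/27, f(1.5) = 8.5, f(19/6) = 1267/27.
Sum = Δt · [f(-1/6) + f(1.5) + f(19/6)].
Sum ≈ 98.0556.

98.0556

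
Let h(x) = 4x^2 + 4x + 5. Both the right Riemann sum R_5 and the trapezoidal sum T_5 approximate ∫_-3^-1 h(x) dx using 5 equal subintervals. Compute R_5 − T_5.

-4.8

R_5 = 24.08.
T_5 = 28.88.
R_5 − T_5 = -4.8.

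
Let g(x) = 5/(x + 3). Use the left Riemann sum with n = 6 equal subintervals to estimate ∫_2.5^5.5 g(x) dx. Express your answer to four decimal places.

2.2588

Δx = (5.5 − 2.5)/6 = 0.5.
Left endpoints: 2.5, 3, 3.5, 4, 4.5, 5.
g(2.5) = 10/11, g(3) = 5/6, g(3.5) = 10/13, g(4) = 5/7, g(4.5) = 2/3, g(5) = 0.625.
Sum = Δx · [g(2.5) + g(3) + g(3.5) + ...].
Sum ≈ 2.2588.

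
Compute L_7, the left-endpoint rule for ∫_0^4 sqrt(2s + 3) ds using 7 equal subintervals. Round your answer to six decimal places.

9.968692

Δs = (4 − 0)/7 = 4/7.
Left endpoints: 0, 4/7, 8/7, 12/7, 16/7, 20/7, 24/7.
f(0) ≈ 1.732051, f(4/7) ≈ 2.035401, f(8/7) ≈ 2.299068, f(12/7) ≈ 2.535463, f(16/7) ≈ 2.751623, f(20/7) ≈ 2.951997, f(24/7) ≈ 3.139609.
Sum = Δs · [f(0) + f(4/7) + f(8/7) + ...].
Sum ≈ 9.968692.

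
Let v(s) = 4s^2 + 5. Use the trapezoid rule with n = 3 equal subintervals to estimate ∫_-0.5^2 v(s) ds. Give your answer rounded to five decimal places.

24.49074

Δs = (2 − (-0.5))/3 = 5/6.
v(-0.5) = 6, v(1/3) = 49/9, v(7/6) = 94/9, v(2) = 21.
T_3 = (Δs/2)·[v(s_0) + 2v(s_1) + 2v(s_2) + v(s_3)].
Sum ≈ 24.49074.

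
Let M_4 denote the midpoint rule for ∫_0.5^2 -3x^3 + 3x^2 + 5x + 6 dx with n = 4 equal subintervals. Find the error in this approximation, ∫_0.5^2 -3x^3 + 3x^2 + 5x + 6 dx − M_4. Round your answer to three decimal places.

Exact integral: ∫_0.5^2 f(x) dx = 14.296875.
M_4 ≈ 14.44189.
Error ≈ 14.296875 − 14.44189 ≈ -0.145.

-0.145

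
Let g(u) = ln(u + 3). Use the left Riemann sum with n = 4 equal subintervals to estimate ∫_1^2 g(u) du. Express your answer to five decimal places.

Δu = (2 − 1)/4 = 0.25.
Left endpoints: 1, 1.25, 1.5, 1.75.
g(1) ≈ 1.38629, g(1.25) ≈ 1.44692, g(1.5) ≈ 1.50408, g(1.75) ≈ 1.55814.
Sum = Δu · [g(1) + g(1.25) + g(1.5) + g(1.75)].
Sum ≈ 1.47386.

1.47386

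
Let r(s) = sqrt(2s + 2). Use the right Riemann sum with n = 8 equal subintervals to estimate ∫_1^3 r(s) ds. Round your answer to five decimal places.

4.97860

Δs = (3 − 1)/8 = 0.25.
Right endpoints: 1.25, 1.5, 1.75, 2, 2.25, 2.5, 2.75, 3.
r(1.25) ≈ 2.12132, r(1.5) ≈ 2.23607, r(1.75) ≈ 2.34521, r(2) ≈ 2.44949, r(2.25) ≈ 2.54951, r(2.5) ≈ 2.64575, r(2.75) ≈ 2.73861, r(3) ≈ 2.82843.
Sum = Δs · [r(1.25) + r(1.5) + r(1.75) + ...].
Sum ≈ 4.97860.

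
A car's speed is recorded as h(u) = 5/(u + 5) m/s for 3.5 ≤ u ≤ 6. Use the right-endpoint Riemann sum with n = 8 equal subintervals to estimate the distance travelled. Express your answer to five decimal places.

1.26848

Δu = (6 − 3.5)/8 = 0.3125.
Right endpoints: 3.8125, 4.125, 4.4375, 4.75, 5.0625, 5.375, 5.6875, 6.
h(3.8125) = 80/141, h(4.125) = 40/73, h(4.4375) = 80/151, h(4.75) = 20/39, h(5.0625) = 80/161, h(5.375) = 40/83, h(5.6875) = 80/171, h(6) = 5/11.
Sum = Δu · [h(3.8125) + h(4.125) + h(4.4375) + ...].
Sum ≈ 1.26848.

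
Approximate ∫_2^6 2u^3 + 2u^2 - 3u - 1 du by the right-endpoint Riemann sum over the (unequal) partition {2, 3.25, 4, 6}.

Subinterval widths: 1.25, 0.75, 2.
Right endpoints: 3.25, 4, 6.
f(3.25) = 79.03125, f(4) = 147, f(6) = 485.
Sum = Σ Δu_i · f(u_i).
Sum = 1179.0390625.

1179.0390625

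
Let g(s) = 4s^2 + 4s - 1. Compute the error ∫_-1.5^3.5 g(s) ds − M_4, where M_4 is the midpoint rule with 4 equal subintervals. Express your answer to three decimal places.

Exact integral: ∫_-1.5^3.5 g(s) ds ≈ 76.66667.
M_4 = 74.0625.
Error ≈ 76.66667 − 74.0625 ≈ 2.604.

2.604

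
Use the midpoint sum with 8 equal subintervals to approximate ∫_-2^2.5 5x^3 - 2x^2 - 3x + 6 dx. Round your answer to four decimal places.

36.4955

Δx = (2.5 − (-2))/8 = 0.5625.
Midpoints: -1.71875, -1.15625, -0.59375, -0.03125, 0.53125, 1.09375, 1.65625, 2.21875.
f(-1.71875) = -659907/32768, f(-1.15625) = -30609/32768, f(-0.59375) = 197577/32768, f(-0.03125) = 199611/32768, f(0.53125) = 150453/32768, f(1.09375) = 225063/32768, f(1.65625) = 598401/32768, f(2.21875) = 1445427/32768.
Sum = Δx · [f(-1.71875) + f(-1.15625) + f(-0.59375) + ...].
Sum ≈ 36.4955.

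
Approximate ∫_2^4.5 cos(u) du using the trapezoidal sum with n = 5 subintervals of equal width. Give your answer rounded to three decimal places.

Δu = (4.5 − 2)/5 = 0.5.
f(2) ≈ -0.416, f(2.5) ≈ -0.801, f(3) ≈ -0.990, f(3.5) ≈ -0.936, f(4) ≈ -0.654, f(4.5) ≈ -0.211.
T_5 = (Δu/2)·[f(u_0) + 2f(u_1) + ... + 2f(u_{4}) + f(u_5)].
Sum ≈ -1.847.

-1.847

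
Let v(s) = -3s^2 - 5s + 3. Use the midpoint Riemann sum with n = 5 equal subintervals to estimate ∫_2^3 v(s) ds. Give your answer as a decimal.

-28.49

Δs = (3 − 2)/5 = 0.2.
Midpoints: 2.1, 2.3, 2.5, 2.7, 2.9.
v(2.1) = -20.73, v(2.3) = -24.37, v(2.5) = -28.25, v(2.7) = -32.37, v(2.9) = -36.73.
Sum = Δs · [v(2.1) + v(2.3) + v(2.5) + v(2.7) + v(2.9)].
Sum = -28.49.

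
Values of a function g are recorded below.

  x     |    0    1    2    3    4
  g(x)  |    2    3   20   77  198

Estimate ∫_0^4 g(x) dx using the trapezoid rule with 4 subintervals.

200

Δx = 1.
T_4 = (1/2)·[2 + 2·3 + 2·20 + 2·77 + 198] = 200.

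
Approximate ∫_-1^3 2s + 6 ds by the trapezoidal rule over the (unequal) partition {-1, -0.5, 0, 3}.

32

Subinterval widths: 0.5, 0.5, 3.
f(-1) = 4, f(-0.5) = 5, f(0) = 6, f(3) = 12.
On each subinterval the trapezoid contributes (Δs_i/2)·[f(s_{i-1}) + f(s_i)].
Sum = 32.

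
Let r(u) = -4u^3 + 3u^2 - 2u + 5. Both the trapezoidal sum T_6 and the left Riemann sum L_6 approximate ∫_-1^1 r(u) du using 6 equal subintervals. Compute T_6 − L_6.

-2

T_6 ≈ 12.111111.
L_6 ≈ 14.111111.
T_6 − L_6 = -2.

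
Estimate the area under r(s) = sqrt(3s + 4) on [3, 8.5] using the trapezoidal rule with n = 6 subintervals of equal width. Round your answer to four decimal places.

Δs = (8.5 − 3)/6 = 11/12.
r(3) ≈ 3.6056, r(47/12) ≈ 3.9686, r(29/6) ≈ 4.3012, r(5.75) ≈ 4.6098, r(20/3) ≈ 4.8990, r(91/12) ≈ 5.1720, r(8.5) ≈ 5.4314.
T_6 = (Δs/2)·[r(s_0) + 2r(s_1) + ... + 2r(s_{5}) + r(s_6)].
Sum ≈ 25.1800.

25.1800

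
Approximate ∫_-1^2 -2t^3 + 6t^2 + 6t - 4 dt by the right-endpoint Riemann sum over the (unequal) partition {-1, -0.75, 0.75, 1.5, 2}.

20.2890625

Subinterval widths: 0.25, 1.5, 0.75, 0.5.
Right endpoints: -0.75, 0.75, 1.5, 2.
f(-0.75) = -4.28125, f(0.75) = 3.03125, f(1.5) = 11.75, f(2) = 16.
Sum = Σ Δt_i · f(t_i).
Sum = 20.2890625.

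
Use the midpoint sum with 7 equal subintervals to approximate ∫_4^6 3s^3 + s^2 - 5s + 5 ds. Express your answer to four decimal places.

790.0408

Δs = (6 − 4)/7 = 2/7.
Midpoints: 29/7, 31/7, 33/7, 5, 37/7, 39/7, 41/7.
f(29/7) = 73664/343, f(31/7) = 90220/343, f(33/7) = 109064/343, f(5) = 380, f(37/7) = 154192/343, f(39/7) = 180764/343, f(41/7) = 210200/343.
Sum = Δs · [f(29/7) + f(31/7) + f(33/7) + ...].
Sum ≈ 790.0408.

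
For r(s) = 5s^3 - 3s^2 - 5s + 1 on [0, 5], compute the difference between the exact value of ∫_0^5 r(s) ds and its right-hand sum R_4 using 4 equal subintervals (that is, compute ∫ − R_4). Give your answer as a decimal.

-373.046875

Exact integral: ∫_0^5 r(s) ds = 598.75.
R_4 = 971.796875.
Error = 598.75 − 971.796875 = -373.046875.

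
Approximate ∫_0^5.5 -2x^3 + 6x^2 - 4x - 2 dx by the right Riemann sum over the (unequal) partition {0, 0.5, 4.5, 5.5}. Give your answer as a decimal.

-499.625

Subinterval widths: 0.5, 4, 1.
Right endpoints: 0.5, 4.5, 5.5.
f(0.5) = -2.75, f(4.5) = -80.75, f(5.5) = -175.25.
Sum = Σ Δx_i · f(x_i).
Sum = -499.625.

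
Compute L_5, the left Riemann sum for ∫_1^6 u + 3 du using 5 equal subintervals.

30

Δu = (6 − 1)/5 = 1.
Left endpoints: 1, 2, 3, 4, 5.
f(1) = 4, f(2) = 5, f(3) = 6, f(4) = 7, f(5) = 8.
Sum = Δu · [f(1) + f(2) + f(3) + f(4) + f(5)].
Sum = 30.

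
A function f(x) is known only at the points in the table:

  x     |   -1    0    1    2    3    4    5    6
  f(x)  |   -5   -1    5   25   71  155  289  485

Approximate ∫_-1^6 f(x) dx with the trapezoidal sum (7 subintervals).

784

Δx = 1.
T_7 = (1/2)·[(-5) + 2·(-1) + 2·5 + 2·25 + 2·71 + 2·155 + 2·289 + 485] = 784.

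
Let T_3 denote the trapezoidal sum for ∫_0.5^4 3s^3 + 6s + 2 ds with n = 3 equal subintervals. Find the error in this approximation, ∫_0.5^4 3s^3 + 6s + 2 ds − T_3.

Exact integral: ∫_0.5^4 f(s) ds = 246.203125.
T_3 = 262.28125.
Error = 246.203125 − 262.28125 = -16.078125.

-16.078125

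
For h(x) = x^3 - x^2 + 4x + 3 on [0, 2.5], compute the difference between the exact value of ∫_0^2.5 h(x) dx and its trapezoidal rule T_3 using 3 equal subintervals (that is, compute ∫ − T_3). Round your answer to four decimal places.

Exact integral: ∫_0^2.5 h(x) dx ≈ 24.557292.
T_3 ≈ 25.353009.
Error ≈ 24.557292 − 25.353009 ≈ -0.7957.

-0.7957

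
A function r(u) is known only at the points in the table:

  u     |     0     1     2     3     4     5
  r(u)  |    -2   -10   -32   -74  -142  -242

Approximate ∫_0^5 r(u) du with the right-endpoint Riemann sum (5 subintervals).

-500

Δu = 1.
Sum = 1·[(-10) + (-32) + (-74) + (-142) + (-242)] = -500.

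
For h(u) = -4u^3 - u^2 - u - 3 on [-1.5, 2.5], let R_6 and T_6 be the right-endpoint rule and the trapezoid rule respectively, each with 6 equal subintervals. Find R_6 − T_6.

R_6 ≈ -84.407407.
T_6 ≈ -56.407407.
R_6 − T_6 = -28.

-28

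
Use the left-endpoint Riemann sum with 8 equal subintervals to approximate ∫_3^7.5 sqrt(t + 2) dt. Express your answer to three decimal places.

Δt = (7.5 − 3)/8 = 0.5625.
Left endpoints: 3, 3.5625, 4.125, 4.6875, 5.25, 5.8125, 6.375, 6.9375.
f(3) ≈ 2.236, f(3.5625) ≈ 2.358, f(4.125) ≈ 2.475, f(4.6875) ≈ 2.586, f(5.25) ≈ 2.693, f(5.8125) ≈ 2.795, f(6.375) ≈ 2.894, f(6.9375) ≈ 2.990.
Sum = Δt · [f(3) + f(3.5625) + f(4.125) + ...].
Sum ≈ 11.827.

11.827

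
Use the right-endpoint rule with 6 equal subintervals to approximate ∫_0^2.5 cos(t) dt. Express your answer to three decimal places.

0.215

Δt = (2.5 − 0)/6 = 5/12.
Right endpoints: 5/12, 5/6, 1.25, 5/3, 25/12, 2.5.
f(5/12) ≈ 0.914, f(5/6) ≈ 0.672, f(1.25) ≈ 0.315, f(5/3) ≈ -0.096, f(25/12) ≈ -0.490, f(2.5) ≈ -0.801.
Sum = Δt · [f(5/12) + f(5/6) + f(1.25) + ...].
Sum ≈ 0.215.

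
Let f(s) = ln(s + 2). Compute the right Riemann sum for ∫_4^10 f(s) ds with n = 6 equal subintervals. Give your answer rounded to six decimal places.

Δs = (10 − 4)/6 = 1.
Right endpoints: 5, 6, 7, 8, 9, 10.
f(5) ≈ 1.945910, f(6) ≈ 2.079442, f(7) ≈ 2.197225, f(8) ≈ 2.302585, f(9) ≈ 2.397895, f(10) ≈ 2.484907.
Sum = Δs · [f(5) + f(6) + f(7) + ...].
Sum ≈ 13.407963.

13.407963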